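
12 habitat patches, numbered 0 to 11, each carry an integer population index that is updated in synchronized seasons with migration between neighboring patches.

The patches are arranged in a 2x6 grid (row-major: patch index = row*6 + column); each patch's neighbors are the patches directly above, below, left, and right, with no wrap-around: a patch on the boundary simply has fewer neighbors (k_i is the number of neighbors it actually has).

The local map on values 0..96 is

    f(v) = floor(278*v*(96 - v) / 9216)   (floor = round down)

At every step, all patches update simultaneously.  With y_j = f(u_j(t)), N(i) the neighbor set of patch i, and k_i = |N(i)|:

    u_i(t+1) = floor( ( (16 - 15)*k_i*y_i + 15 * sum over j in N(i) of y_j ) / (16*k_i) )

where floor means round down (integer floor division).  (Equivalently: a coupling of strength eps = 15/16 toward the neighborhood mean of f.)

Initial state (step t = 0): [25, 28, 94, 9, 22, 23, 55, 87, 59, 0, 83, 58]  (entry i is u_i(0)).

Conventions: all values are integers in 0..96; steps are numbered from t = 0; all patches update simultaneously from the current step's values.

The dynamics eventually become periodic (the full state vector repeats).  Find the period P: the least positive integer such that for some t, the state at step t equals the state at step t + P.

Answer: 2
Key observation: The state at step 9, [63, 63, 63, 63, 63, 63, 63, 63, 63, 63, 63, 63], reappears at step 11 — and no state repeats earlier — so the cycle the system enters has period 2.

Derivation:
t=0: [25, 28, 94, 9, 22, 23, 55, 87, 59, 0, 83, 58]
t=1: [61, 28, 45, 18, 35, 57, 39, 60, 12, 37, 37, 42]
t=2: [62, 65, 44, 64, 58, 66, 64, 52, 64, 46, 65, 66]
t=3: [60, 66, 61, 67, 60, 62, 65, 61, 68, 61, 64, 59]
t=4: [59, 64, 58, 63, 60, 64, 64, 59, 63, 59, 64, 62]
t=5: [61, 65, 61, 65, 61, 63, 64, 61, 65, 61, 64, 61]
t=6: [60, 63, 60, 63, 61, 63, 63, 60, 63, 60, 63, 61]
t=7: [62, 64, 62, 64, 62, 63, 64, 62, 64, 62, 64, 62]
t=8: [61, 62, 61, 62, 61, 62, 62, 61, 62, 61, 62, 61]
t=9: [63, 63, 63, 63, 63, 63, 63, 63, 63, 63, 63, 63]
t=10: [62, 62, 62, 62, 62, 62, 62, 62, 62, 62, 62, 62]
t=11: [63, 63, 63, 63, 63, 63, 63, 63, 63, 63, 63, 63]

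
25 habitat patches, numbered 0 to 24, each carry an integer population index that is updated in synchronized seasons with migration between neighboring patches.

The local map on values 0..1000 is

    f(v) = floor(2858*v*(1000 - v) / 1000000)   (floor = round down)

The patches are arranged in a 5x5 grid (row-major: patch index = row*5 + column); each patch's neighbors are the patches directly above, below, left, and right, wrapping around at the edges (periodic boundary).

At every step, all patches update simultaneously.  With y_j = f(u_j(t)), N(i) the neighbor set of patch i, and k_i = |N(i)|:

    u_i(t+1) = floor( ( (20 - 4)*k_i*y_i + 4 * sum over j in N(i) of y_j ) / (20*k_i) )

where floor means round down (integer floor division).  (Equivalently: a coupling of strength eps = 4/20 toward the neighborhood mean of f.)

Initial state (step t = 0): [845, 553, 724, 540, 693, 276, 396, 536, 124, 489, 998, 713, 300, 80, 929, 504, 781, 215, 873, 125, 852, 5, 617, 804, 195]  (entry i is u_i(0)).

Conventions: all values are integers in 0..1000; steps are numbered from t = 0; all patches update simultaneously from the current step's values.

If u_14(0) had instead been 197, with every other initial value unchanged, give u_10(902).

Simulating step by step:
t=0: [845, 553, 724, 540, 693, 276, 396, 536, 124, 489, 998, 713, 300, 80, 197, 504, 781, 215, 873, 125, 852, 5, 617, 804, 195]
t=1: [411, 646, 596, 664, 598, 545, 674, 676, 365, 668, 120, 556, 579, 251, 423, 629, 480, 489, 325, 346, 365, 122, 615, 467, 444]
t=2: [688, 638, 679, 647, 682, 679, 636, 633, 651, 644, 379, 680, 685, 563, 663, 648, 689, 706, 631, 651, 648, 380, 661, 701, 699]
t=3: [618, 656, 628, 646, 621, 627, 657, 657, 652, 650, 664, 624, 621, 690, 644, 650, 616, 601, 659, 646, 647, 666, 636, 607, 606]
t=4: [671, 646, 663, 655, 670, 664, 646, 646, 646, 652, 641, 667, 668, 619, 651, 650, 672, 680, 645, 653, 653, 639, 662, 676, 678]
t=5: [632, 651, 639, 643, 632, 639, 651, 651, 653, 646, 654, 635, 635, 668, 650, 649, 631, 624, 651, 646, 645, 655, 638, 628, 625]
t=6: [662, 650, 657, 656, 663, 657, 650, 650, 647, 653, 647, 660, 660, 636, 649, 651, 663, 667, 650, 653, 654, 647, 660, 665, 667]
t=7: [640, 649, 644, 643, 638, 644, 649, 649, 651, 646, 650, 641, 642, 658, 651, 648, 639, 635, 648, 646, 645, 650, 641, 637, 635]
t=8: [657, 651, 654, 656, 659, 654, 651, 651, 649, 653, 650, 656, 655, 644, 649, 651, 658, 660, 651, 653, 654, 651, 656, 659, 660]
t=9: [644, 648, 646, 644, 642, 646, 648, 648, 650, 647, 649, 644, 645, 653, 650, 648, 643, 641, 648, 647, 645, 648, 644, 642, 641]
t=10: [654, 651, 653, 654, 655, 652, 651, 651, 650, 652, 651, 654, 653, 647, 650, 651, 655, 656, 651, 652, 653, 651, 654, 655, 656]
t=11: [646, 648, 647, 646, 645, 648, 648, 648, 649, 648, 648, 646, 647, 651, 649, 648, 645, 644, 648, 648, 647, 648, 646, 645, 644]
t=12: [652, 651, 652, 652, 653, 651, 651, 651, 651, 651, 651, 652, 652, 649, 650, 651, 653, 654, 651, 651, 652, 651, 653, 653, 654]
t=13: [648, 648, 648, 647, 647, 648, 648, 648, 649, 648, 649, 648, 648, 650, 649, 648, 647, 646, 648, 648, 648, 648, 647, 647, 646]
t=14: [651, 651, 651, 651, 651, 651, 651, 651, 651, 651, 651, 651, 651, 650, 650, 651, 651, 652, 651, 651, 651, 651, 651, 652, 652]
t=15: [649, 649, 649, 648, 648, 649, 649, 649, 649, 649, 649, 649, 649, 649, 649, 649, 648, 648, 648, 649, 648, 649, 648, 648, 648]
t=16: [651, 651, 651, 651, 651, 651, 651, 651, 651, 651, 651, 651, 651, 651, 651, 651, 651, 651, 651, 651, 651, 651, 651, 651, 651]
t=17: [649, 649, 649, 649, 649, 649, 649, 649, 649, 649, 649, 649, 649, 649, 649, 649, 649, 649, 649, 649, 649, 649, 649, 649, 649]
t=18: [651, 651, 651, 651, 651, 651, 651, 651, 651, 651, 651, 651, 651, 651, 651, 651, 651, 651, 651, 651, 651, 651, 651, 651, 651]

Answer: u_10(902) = 651
Key observation: The state at step 16, [651, 651, 651, 651, 651, 651, 651, 651, 651, 651, 651, 651, 651, 651, 651, 651, 651, 651, 651, 651, 651, 651, 651, 651, 651], reappears at step 18: the system is in a cycle of period 2 from step 16 on.  Therefore the state at step 902 equals the state at step 16 + ((902 - 16) mod 2) = 16, which is [651, 651, 651, 651, 651, 651, 651, 651, 651, 651, 651, 651, 651, 651, 651, 651, 651, 651, 651, 651, 651, 651, 651, 651, 651].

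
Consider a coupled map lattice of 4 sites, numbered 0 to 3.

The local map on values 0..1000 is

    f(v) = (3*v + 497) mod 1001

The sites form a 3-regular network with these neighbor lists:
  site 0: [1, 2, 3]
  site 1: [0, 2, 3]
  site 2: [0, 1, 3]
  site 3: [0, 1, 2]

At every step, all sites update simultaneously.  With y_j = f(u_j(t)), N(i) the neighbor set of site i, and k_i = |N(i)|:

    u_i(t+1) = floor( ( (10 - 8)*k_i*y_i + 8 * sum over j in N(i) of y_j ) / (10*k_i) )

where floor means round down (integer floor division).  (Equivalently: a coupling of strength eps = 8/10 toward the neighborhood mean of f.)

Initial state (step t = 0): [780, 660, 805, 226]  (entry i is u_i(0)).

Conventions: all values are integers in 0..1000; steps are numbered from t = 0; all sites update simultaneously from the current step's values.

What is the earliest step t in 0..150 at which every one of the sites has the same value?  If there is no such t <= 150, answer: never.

Simulating step by step:
t=0: [780, 660, 805, 226]  (not all equal)
t=1: [582, 606, 577, 626]  (not all equal)
t=2: [291, 286, 292, 282]  (not all equal)
t=3: [358, 359, 358, 360]  (not all equal)
t=4: [572, 572, 572, 572]  (all equal)

Answer: 4
Key observation: Synchronization is absorbing here: once all sites are equal they stay equal, and step 4 is the first all-equal step.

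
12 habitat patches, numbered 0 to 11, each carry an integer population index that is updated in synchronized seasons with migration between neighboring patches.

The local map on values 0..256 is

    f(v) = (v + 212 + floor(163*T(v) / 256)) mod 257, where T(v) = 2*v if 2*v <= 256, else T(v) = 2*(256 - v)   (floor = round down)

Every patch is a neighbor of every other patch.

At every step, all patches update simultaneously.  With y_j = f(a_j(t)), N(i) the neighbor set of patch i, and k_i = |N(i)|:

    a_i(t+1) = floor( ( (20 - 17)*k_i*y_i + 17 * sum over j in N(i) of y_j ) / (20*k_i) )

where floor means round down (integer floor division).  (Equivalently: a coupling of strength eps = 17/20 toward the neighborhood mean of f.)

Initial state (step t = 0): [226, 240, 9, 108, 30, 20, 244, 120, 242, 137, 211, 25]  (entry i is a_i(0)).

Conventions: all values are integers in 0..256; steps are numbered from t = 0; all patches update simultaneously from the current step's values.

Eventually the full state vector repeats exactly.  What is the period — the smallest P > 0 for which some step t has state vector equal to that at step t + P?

Answer: 1
Key observation: The state at step 5, [220, 220, 220, 220, 220, 220, 220, 220, 220, 220, 220, 220], reappears at step 6 — and no state repeats earlier — so the cycle the system enters has period 1.

Derivation:
t=0: [226, 240, 9, 108, 30, 20, 244, 120, 242, 137, 211, 25]
t=1: [172, 171, 173, 170, 157, 156, 171, 172, 171, 173, 172, 156]
t=2: [234, 234, 234, 234, 234, 234, 234, 234, 234, 234, 234, 234]
t=3: [217, 217, 217, 217, 217, 217, 217, 217, 217, 217, 217, 217]
t=4: [221, 221, 221, 221, 221, 221, 221, 221, 221, 221, 221, 221]
t=5: [220, 220, 220, 220, 220, 220, 220, 220, 220, 220, 220, 220]
t=6: [220, 220, 220, 220, 220, 220, 220, 220, 220, 220, 220, 220]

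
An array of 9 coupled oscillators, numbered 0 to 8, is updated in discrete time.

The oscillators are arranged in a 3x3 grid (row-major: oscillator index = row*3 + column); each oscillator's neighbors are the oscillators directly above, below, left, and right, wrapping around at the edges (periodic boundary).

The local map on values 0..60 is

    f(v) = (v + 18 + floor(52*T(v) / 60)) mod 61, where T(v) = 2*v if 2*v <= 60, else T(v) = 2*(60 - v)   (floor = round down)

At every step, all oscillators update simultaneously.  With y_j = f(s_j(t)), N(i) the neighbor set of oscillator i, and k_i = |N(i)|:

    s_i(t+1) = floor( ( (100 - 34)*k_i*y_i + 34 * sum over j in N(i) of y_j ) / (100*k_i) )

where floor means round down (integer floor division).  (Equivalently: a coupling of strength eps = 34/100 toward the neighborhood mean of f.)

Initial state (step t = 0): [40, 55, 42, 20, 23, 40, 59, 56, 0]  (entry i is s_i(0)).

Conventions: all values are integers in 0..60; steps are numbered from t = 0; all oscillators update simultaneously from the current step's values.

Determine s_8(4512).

Answer: s_8(4512) = 35
Key observation: The state at step 9, [35, 35, 35, 35, 35, 35, 35, 35, 35], reappears at step 10: the system is in a cycle of period 1 from step 9 on.  Therefore the state at step 4512 equals the state at step 9 + ((4512 - 9) mod 1) = 9, which is [35, 35, 35, 35, 35, 35, 35, 35, 35].

Derivation:
t=0: [40, 55, 42, 20, 23, 40, 59, 56, 0]
t=1: [27, 21, 28, 15, 19, 27, 17, 18, 20]
t=2: [29, 15, 29, 44, 14, 29, 10, 7, 13]
t=3: [38, 52, 39, 33, 50, 38, 42, 42, 48]
t=4: [31, 24, 30, 33, 26, 31, 30, 28, 27]
t=5: [36, 26, 36, 35, 29, 36, 37, 31, 32]
t=6: [33, 30, 33, 34, 35, 34, 34, 36, 36]
t=7: [36, 37, 36, 35, 35, 35, 35, 34, 34]
t=8: [34, 33, 34, 34, 34, 35, 35, 35, 35]
t=9: [35, 35, 35, 35, 35, 35, 35, 35, 35]
t=10: [35, 35, 35, 35, 35, 35, 35, 35, 35]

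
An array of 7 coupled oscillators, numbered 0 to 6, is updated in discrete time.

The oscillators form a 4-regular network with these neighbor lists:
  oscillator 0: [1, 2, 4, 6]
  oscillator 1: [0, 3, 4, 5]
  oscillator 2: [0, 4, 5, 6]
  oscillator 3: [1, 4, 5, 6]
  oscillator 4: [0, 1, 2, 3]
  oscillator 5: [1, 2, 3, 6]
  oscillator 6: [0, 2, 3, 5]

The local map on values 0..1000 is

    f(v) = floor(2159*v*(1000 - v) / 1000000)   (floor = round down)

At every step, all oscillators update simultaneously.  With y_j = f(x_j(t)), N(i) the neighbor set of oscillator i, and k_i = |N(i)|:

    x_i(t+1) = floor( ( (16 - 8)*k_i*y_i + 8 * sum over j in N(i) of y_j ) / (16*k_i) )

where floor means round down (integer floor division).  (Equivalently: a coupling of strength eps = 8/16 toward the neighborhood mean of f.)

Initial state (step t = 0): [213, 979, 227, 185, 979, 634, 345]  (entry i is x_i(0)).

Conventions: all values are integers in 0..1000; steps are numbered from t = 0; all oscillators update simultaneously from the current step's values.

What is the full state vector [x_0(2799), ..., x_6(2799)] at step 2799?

Simulating step by step:
t=0: [213, 979, 227, 185, 979, 634, 345]
t=1: [299, 175, 363, 296, 160, 404, 439]
t=2: [429, 369, 473, 430, 358, 483, 505]
t=3: [523, 512, 531, 524, 510, 533, 536]
t=4: [537, 538, 537, 537, 538, 537, 536]
t=5: [536, 536, 536, 536, 536, 536, 536]
t=6: [536, 536, 536, 536, 536, 536, 536]

Answer: [536, 536, 536, 536, 536, 536, 536]
Key observation: The state at step 5, [536, 536, 536, 536, 536, 536, 536], reappears at step 6: the system is in a cycle of period 1 from step 5 on.  Therefore the state at step 2799 equals the state at step 5 + ((2799 - 5) mod 1) = 5, which is [536, 536, 536, 536, 536, 536, 536].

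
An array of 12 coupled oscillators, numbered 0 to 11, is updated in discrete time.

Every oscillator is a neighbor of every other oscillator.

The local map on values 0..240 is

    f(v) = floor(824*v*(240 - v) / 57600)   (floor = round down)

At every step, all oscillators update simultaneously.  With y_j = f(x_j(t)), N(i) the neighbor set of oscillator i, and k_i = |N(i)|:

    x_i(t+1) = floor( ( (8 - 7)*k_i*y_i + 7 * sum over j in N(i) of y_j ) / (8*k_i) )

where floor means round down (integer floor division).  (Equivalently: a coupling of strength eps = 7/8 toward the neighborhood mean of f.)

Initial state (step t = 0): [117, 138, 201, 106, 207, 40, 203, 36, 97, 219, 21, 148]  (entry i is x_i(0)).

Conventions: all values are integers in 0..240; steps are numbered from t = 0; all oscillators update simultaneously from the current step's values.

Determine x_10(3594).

Simulating step by step:
t=0: [117, 138, 201, 106, 207, 40, 203, 36, 97, 219, 21, 148]
t=1: [141, 141, 137, 141, 136, 137, 137, 137, 141, 135, 135, 141]
t=2: [200, 200, 200, 200, 200, 200, 200, 200, 200, 200, 200, 200]
t=3: [114, 114, 114, 114, 114, 114, 114, 114, 114, 114, 114, 114]
t=4: [205, 205, 205, 205, 205, 205, 205, 205, 205, 205, 205, 205]
t=5: [102, 102, 102, 102, 102, 102, 102, 102, 102, 102, 102, 102]
t=6: [201, 201, 201, 201, 201, 201, 201, 201, 201, 201, 201, 201]
t=7: [112, 112, 112, 112, 112, 112, 112, 112, 112, 112, 112, 112]
t=8: [205, 205, 205, 205, 205, 205, 205, 205, 205, 205, 205, 205]

Answer: x_10(3594) = 201
Key observation: The state at step 4, [205, 205, 205, 205, 205, 205, 205, 205, 205, 205, 205, 205], reappears at step 8: the system is in a cycle of period 4 from step 4 on.  Therefore the state at step 3594 equals the state at step 4 + ((3594 - 4) mod 4) = 6, which is [201, 201, 201, 201, 201, 201, 201, 201, 201, 201, 201, 201].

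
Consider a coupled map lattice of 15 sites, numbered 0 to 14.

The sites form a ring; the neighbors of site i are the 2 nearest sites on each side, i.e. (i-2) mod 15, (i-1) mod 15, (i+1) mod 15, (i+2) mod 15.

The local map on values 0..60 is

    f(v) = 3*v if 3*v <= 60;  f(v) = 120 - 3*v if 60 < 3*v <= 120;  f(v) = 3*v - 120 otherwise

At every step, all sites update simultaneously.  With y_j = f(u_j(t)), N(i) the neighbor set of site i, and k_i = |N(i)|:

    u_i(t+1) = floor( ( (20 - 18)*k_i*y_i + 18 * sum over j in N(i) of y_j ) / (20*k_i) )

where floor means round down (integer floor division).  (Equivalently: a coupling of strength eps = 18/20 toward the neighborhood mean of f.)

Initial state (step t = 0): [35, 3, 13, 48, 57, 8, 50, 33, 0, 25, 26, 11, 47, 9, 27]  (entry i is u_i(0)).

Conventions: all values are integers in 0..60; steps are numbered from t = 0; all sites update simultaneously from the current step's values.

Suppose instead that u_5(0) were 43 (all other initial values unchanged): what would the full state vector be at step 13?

Simulating step by step:
t=0: [35, 3, 13, 48, 57, 43, 50, 33, 0, 25, 26, 11, 47, 9, 27]
t=1: [27, 27, 26, 26, 28, 29, 21, 21, 31, 26, 26, 33, 33, 27, 20]
t=2: [44, 45, 39, 37, 42, 46, 40, 41, 47, 37, 29, 34, 38, 35, 37]
t=3: [10, 8, 9, 10, 7, 5, 10, 11, 12, 17, 15, 15, 17, 11, 11]
t=4: [29, 29, 26, 22, 25, 27, 26, 33, 39, 40, 45, 45, 40, 39, 34]
t=5: [24, 36, 41, 41, 44, 40, 28, 21, 17, 12, 5, 5, 11, 15, 17]
t=6: [29, 24, 17, 6, 10, 24, 30, 33, 37, 34, 31, 30, 31, 37, 36]
t=7: [30, 30, 34, 41, 36, 27, 27, 25, 22, 21, 21, 21, 20, 23, 27]
t=8: [34, 23, 18, 22, 23, 26, 37, 47, 49, 53, 57, 56, 51, 46, 42]
t=9: [30, 34, 44, 49, 40, 34, 32, 28, 29, 36, 38, 36, 30, 25, 27]
t=10: [28, 26, 18, 13, 18, 21, 21, 23, 20, 20, 20, 22, 25, 29, 31]
t=11: [38, 39, 43, 50, 51, 50, 55, 57, 57, 56, 55, 49, 43, 39, 37]
t=12: [6, 12, 17, 19, 28, 38, 41, 44, 47, 43, 34, 26, 19, 11, 5]
t=13: [32, 35, 38, 34, 29, 24, 17, 9, 11, 21, 30, 30, 30, 33, 33]

Answer: [32, 35, 38, 34, 29, 24, 17, 9, 11, 21, 30, 30, 30, 33, 33]
Key observation: This trace re-runs the system from the modified initial state.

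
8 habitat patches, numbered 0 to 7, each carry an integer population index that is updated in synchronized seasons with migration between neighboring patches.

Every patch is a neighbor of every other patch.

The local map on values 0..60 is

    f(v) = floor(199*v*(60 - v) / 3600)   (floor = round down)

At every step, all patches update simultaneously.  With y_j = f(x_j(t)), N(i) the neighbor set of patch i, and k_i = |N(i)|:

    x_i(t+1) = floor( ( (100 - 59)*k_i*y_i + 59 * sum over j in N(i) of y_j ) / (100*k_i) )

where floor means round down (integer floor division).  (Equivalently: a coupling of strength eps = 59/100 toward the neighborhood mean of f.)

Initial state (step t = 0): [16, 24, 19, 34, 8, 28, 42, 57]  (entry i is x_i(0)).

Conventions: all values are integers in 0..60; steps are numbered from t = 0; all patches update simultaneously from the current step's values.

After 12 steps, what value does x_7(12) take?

Answer: x_7(12) = 49

Derivation:
t=0: [16, 24, 19, 34, 8, 28, 42, 57]
t=1: [37, 40, 39, 40, 32, 40, 38, 27]
t=2: [46, 45, 45, 45, 46, 45, 46, 46]
t=3: [35, 36, 36, 36, 35, 36, 35, 35]
t=4: [47, 47, 47, 47, 47, 47, 47, 47]
t=5: [33, 33, 33, 33, 33, 33, 33, 33]
t=6: [49, 49, 49, 49, 49, 49, 49, 49]
t=7: [29, 29, 29, 29, 29, 29, 29, 29]
t=8: [49, 49, 49, 49, 49, 49, 49, 49]
t=9: [29, 29, 29, 29, 29, 29, 29, 29]
t=10: [49, 49, 49, 49, 49, 49, 49, 49]
t=11: [29, 29, 29, 29, 29, 29, 29, 29]
t=12: [49, 49, 49, 49, 49, 49, 49, 49]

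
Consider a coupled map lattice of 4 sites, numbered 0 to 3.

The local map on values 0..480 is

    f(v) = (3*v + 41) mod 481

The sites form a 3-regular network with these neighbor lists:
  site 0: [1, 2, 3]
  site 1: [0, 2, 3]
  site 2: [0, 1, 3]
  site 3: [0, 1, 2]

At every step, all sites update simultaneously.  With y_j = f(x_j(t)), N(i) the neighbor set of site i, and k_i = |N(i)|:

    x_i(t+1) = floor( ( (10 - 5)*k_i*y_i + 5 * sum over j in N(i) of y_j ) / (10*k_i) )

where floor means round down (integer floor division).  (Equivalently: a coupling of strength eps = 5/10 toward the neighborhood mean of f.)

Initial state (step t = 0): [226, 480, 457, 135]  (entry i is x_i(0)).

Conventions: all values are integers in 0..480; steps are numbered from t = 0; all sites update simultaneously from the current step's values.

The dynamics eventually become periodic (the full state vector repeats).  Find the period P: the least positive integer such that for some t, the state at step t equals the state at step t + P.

Answer: 11
Key observation: The state at step 23, [324, 257, 231, 230], reappears at step 34 — and no state repeats earlier — so the cycle the system enters has period 11.

Derivation:
t=0: [226, 480, 457, 135]
t=1: [274, 208, 345, 344]
t=2: [259, 193, 169, 168]
t=3: [213, 147, 123, 122]
t=4: [235, 169, 306, 305]
t=5: [302, 236, 373, 372]
t=6: [343, 277, 253, 252]
t=7: [225, 319, 295, 294]
t=8: [271, 205, 341, 340]
t=9: [249, 183, 158, 157]
t=10: [182, 116, 91, 90]
t=11: [222, 316, 291, 290]
t=12: [261, 195, 330, 329]
t=13: [218, 152, 126, 125]
t=14: [248, 182, 317, 316]
t=15: [179, 113, 87, 86]
t=16: [212, 306, 280, 279]
t=17: [310, 404, 378, 377]
t=18: [123, 217, 191, 190]
t=19: [284, 217, 191, 190]
t=20: [285, 218, 192, 191]
t=21: [288, 221, 195, 194]
t=22: [297, 230, 204, 203]
t=23: [324, 257, 231, 230]
t=24: [164, 257, 231, 230]
t=25: [165, 258, 232, 231]
t=26: [168, 261, 235, 234]
t=27: [177, 270, 244, 243]
t=28: [204, 297, 271, 270]
t=29: [285, 378, 352, 351]
t=30: [287, 220, 194, 193]
t=31: [294, 227, 201, 200]
t=32: [315, 248, 222, 221]
t=33: [137, 230, 204, 203]
t=34: [324, 257, 231, 230]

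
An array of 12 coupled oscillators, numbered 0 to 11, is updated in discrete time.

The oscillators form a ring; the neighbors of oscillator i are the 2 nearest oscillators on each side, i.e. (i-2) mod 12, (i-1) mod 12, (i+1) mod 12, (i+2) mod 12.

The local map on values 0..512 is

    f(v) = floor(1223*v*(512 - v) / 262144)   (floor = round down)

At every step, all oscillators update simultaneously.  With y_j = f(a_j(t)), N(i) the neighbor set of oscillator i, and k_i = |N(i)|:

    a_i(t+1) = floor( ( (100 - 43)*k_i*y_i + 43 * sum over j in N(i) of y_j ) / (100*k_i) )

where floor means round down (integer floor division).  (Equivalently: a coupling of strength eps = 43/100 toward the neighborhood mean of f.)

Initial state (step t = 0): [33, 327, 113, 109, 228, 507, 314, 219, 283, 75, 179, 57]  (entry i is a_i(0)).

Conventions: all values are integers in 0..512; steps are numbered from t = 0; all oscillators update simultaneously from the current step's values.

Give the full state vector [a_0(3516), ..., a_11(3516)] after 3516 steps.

Answer: [297, 297, 297, 297, 297, 297, 297, 297, 297, 297, 297, 297]
Key observation: The state at step 6, [297, 297, 297, 297, 297, 297, 297, 297, 297, 297, 297, 297], reappears at step 7: the system is in a cycle of period 1 from step 6 on.  Therefore the state at step 3516 equals the state at step 6 + ((3516 - 6) mod 1) = 6, which is [297, 297, 297, 297, 297, 297, 297, 297, 297, 297, 297, 297].

Derivation:
t=0: [33, 327, 113, 109, 228, 507, 314, 219, 283, 75, 179, 57]
t=1: [137, 225, 212, 202, 249, 123, 263, 251, 281, 194, 228, 152]
t=2: [260, 287, 290, 287, 293, 256, 295, 293, 301, 288, 288, 266]
t=3: [303, 301, 300, 301, 299, 302, 298, 299, 297, 300, 300, 303]
t=4: [295, 295, 296, 296, 296, 295, 296, 296, 296, 296, 295, 295]
t=5: [298, 298, 298, 298, 298, 298, 298, 298, 298, 298, 298, 298]
t=6: [297, 297, 297, 297, 297, 297, 297, 297, 297, 297, 297, 297]
t=7: [297, 297, 297, 297, 297, 297, 297, 297, 297, 297, 297, 297]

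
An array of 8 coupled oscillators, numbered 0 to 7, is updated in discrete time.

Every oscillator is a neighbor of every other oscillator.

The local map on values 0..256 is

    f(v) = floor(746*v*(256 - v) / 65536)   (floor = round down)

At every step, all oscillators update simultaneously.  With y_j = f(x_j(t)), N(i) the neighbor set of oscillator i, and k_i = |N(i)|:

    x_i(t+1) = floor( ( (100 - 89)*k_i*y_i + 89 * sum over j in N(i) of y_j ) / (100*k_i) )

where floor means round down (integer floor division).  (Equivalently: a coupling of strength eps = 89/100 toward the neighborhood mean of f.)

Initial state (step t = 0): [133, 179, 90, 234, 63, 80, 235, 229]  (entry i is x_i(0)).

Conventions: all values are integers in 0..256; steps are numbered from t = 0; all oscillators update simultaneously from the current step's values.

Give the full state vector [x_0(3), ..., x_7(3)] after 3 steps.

Answer: [148, 148, 148, 148, 148, 148, 148, 148]

Derivation:
t=0: [133, 179, 90, 234, 63, 80, 235, 229]
t=1: [123, 123, 123, 125, 124, 123, 125, 125]
t=2: [186, 186, 186, 186, 186, 186, 186, 186]
t=3: [148, 148, 148, 148, 148, 148, 148, 148]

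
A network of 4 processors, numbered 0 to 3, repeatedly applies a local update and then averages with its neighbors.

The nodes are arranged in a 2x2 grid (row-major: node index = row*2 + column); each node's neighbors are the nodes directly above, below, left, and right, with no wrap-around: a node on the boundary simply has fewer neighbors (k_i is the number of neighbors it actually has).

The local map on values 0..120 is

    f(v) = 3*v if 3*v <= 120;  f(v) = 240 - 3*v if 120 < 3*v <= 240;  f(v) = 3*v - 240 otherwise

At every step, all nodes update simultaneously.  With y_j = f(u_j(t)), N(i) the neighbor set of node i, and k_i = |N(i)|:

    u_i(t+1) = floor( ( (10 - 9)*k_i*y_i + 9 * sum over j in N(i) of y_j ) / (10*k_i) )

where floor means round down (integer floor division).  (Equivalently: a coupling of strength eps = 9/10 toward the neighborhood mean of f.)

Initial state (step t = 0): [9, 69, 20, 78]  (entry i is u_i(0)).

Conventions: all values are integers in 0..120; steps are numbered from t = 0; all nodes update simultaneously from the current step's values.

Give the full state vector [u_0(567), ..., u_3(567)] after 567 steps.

Simulating step by step:
t=0: [9, 69, 20, 78]
t=1: [44, 18, 20, 42]
t=2: [62, 105, 105, 62]
t=3: [72, 56, 56, 72]
t=4: [67, 28, 28, 67]
t=5: [79, 43, 43, 79]
t=6: [100, 13, 13, 100]
t=7: [41, 57, 57, 41]
t=8: [73, 112, 112, 73]
t=9: [88, 28, 28, 88]
t=10: [78, 30, 30, 78]
t=11: [81, 14, 14, 81]
t=12: [38, 6, 6, 38]
t=13: [27, 104, 104, 27]
t=14: [72, 80, 80, 72]
t=15: [2, 21, 21, 2]
t=16: [57, 11, 11, 57]
t=17: [36, 65, 65, 36]
t=18: [51, 101, 101, 51]
t=19: [65, 84, 84, 65]
t=20: [15, 41, 41, 15]
t=21: [109, 52, 52, 109]
t=22: [84, 86, 86, 84]
t=23: [17, 12, 12, 17]
t=24: [37, 49, 49, 37]
t=25: [94, 109, 109, 94]
t=26: [82, 46, 46, 82]
t=27: [92, 15, 15, 92]
t=28: [44, 36, 36, 44]
t=29: [108, 108, 108, 108]
t=30: [84, 84, 84, 84]
t=31: [12, 12, 12, 12]
t=32: [36, 36, 36, 36]
t=33: [108, 108, 108, 108]

Answer: [12, 12, 12, 12]
Key observation: The state at step 29, [108, 108, 108, 108], reappears at step 33: the system is in a cycle of period 4 from step 29 on.  Therefore the state at step 567 equals the state at step 29 + ((567 - 29) mod 4) = 31, which is [12, 12, 12, 12].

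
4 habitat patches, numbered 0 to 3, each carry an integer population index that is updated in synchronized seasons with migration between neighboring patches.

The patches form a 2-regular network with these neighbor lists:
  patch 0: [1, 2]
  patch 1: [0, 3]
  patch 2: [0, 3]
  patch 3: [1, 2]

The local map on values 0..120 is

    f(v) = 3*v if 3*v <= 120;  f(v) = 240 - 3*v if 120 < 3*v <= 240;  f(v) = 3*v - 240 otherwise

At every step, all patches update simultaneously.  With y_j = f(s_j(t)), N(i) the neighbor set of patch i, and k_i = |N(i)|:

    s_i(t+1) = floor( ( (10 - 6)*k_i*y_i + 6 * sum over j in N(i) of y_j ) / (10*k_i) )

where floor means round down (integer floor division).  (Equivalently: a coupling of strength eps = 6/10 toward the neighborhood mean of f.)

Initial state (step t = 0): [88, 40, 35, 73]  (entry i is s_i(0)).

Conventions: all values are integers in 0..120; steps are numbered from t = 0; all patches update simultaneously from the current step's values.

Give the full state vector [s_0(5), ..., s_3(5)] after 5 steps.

Answer: [26, 34, 21, 29]

Derivation:
t=0: [88, 40, 35, 73]
t=1: [77, 61, 55, 75]
t=2: [43, 30, 37, 45]
t=3: [104, 100, 109, 102]
t=4: [72, 65, 76, 70]
t=5: [26, 34, 21, 29]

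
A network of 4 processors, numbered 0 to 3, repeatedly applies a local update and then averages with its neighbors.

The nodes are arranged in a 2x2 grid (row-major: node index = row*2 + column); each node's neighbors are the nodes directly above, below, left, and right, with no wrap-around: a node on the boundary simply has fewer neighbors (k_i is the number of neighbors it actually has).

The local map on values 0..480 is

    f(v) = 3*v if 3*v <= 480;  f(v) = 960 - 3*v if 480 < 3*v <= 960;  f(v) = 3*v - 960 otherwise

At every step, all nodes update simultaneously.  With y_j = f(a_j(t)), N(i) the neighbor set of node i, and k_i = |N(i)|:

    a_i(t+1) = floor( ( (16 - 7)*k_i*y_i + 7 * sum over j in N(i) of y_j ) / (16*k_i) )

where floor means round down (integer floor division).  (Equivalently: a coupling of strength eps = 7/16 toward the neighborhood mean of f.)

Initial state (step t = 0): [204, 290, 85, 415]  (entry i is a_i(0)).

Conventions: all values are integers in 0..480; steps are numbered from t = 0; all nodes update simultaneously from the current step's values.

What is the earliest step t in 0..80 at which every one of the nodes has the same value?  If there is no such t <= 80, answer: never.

Answer: 31
Key observation: Synchronization is absorbing here: once all nodes are equal they stay equal, and step 31 is the first all-equal step.

Derivation:
t=0: [204, 290, 85, 415]  (not all equal)
t=1: [271, 189, 281, 235]  (not all equal)
t=2: [194, 309, 153, 255]  (not all equal)
t=3: [320, 143, 383, 217]  (not all equal)
t=4: [135, 308, 173, 309]  (not all equal)
t=5: [332, 116, 343, 122]  (not all equal)
t=6: [111, 283, 126, 297]  (not all equal)
t=7: [294, 150, 300, 145]  (not all equal)
t=8: [155, 365, 145, 356]  (not all equal)
t=9: [386, 201, 370, 185]  (not all equal)
t=10: [222, 332, 216, 338]  (not all equal)
t=11: [241, 96, 251, 106]  (not all equal)
t=12: [241, 283, 237, 287]  (not all equal)
t=13: [212, 135, 213, 134]  (not all equal)
t=14: [341, 386, 339, 384]  (not all equal)
t=15: [91, 167, 87, 163]  (not all equal)
t=16: [311, 420, 309, 422]  (not all equal)
t=17: [88, 241, 91, 244]  (not all equal)
t=18: [260, 240, 261, 239]  (not all equal)
t=19: [192, 227, 192, 227]  (not all equal)
t=20: [361, 301, 361, 301]  (not all equal)
t=21: [108, 71, 108, 71]  (not all equal)
t=22: [299, 237, 299, 237]  (not all equal)
t=23: [103, 208, 103, 208]  (not all equal)
t=24: [314, 330, 314, 330]  (not all equal)
t=25: [20, 27, 20, 27]  (not all equal)
t=26: [64, 76, 64, 76]  (not all equal)
t=27: [199, 220, 199, 220]  (not all equal)
t=28: [349, 313, 349, 313]  (not all equal)
t=29: [72, 35, 72, 35]  (not all equal)
t=30: [191, 129, 191, 129]  (not all equal)
t=31: [387, 387, 387, 387]  (all equal)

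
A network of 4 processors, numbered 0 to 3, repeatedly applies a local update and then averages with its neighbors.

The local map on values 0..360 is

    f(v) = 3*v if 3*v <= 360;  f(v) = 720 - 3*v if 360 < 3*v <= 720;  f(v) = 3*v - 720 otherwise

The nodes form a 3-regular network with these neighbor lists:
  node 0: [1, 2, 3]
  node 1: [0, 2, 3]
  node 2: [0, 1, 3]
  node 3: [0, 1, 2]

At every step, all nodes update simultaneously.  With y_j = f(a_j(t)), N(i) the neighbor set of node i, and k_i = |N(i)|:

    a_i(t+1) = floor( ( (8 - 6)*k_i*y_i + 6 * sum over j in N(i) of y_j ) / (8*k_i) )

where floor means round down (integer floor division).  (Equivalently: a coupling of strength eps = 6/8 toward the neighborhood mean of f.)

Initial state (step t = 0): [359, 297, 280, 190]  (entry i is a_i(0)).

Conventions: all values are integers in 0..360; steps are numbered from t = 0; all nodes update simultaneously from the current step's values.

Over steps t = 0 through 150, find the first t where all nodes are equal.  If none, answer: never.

Answer: 1
Key observation: Synchronization is absorbing here: once all nodes are equal they stay equal, and step 1 is the first all-equal step.

Derivation:
t=0: [359, 297, 280, 190]  (not all equal)
t=1: [199, 199, 199, 199]  (all equal)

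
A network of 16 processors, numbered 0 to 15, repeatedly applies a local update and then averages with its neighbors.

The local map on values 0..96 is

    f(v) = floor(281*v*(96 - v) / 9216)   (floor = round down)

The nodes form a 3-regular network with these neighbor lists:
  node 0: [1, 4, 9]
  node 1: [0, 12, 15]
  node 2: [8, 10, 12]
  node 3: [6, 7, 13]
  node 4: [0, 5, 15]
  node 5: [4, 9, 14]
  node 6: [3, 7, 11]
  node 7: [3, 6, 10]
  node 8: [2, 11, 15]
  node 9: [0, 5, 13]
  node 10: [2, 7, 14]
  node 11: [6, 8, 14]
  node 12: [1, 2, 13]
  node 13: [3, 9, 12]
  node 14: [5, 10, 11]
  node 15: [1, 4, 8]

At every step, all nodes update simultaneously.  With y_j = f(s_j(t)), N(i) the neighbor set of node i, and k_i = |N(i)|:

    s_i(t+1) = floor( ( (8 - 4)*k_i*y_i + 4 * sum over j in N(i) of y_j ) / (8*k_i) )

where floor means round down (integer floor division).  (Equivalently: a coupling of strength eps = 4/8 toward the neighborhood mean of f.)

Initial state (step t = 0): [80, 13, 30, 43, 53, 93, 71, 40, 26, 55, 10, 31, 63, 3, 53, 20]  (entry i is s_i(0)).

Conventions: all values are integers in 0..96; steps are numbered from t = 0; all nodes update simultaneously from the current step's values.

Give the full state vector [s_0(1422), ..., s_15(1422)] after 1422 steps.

Answer: [65, 65, 65, 65, 65, 65, 65, 65, 65, 65, 65, 65, 65, 65, 65, 65]
Key observation: The state at step 8, [65, 65, 65, 65, 65, 65, 65, 65, 65, 65, 65, 65, 65, 65, 65, 65], reappears at step 10: the system is in a cycle of period 2 from step 8 on.  Therefore the state at step 1422 equals the state at step 8 + ((1422 - 8) mod 2) = 8, which is [65, 65, 65, 65, 65, 65, 65, 65, 65, 65, 65, 65, 65, 65, 65, 65].

Derivation:
t=0: [80, 13, 30, 43, 53, 93, 71, 40, 26, 55, 10, 31, 63, 3, 53, 20]
t=1: [47, 40, 54, 56, 50, 38, 60, 58, 55, 43, 45, 60, 48, 37, 50, 49]
t=2: [69, 69, 69, 67, 69, 68, 65, 67, 68, 68, 68, 66, 68, 67, 68, 69]
t=3: [56, 56, 57, 59, 56, 57, 60, 59, 57, 57, 57, 59, 57, 58, 58, 56]
t=4: [67, 67, 67, 66, 67, 67, 65, 66, 67, 67, 66, 66, 67, 66, 66, 67]
t=5: [59, 59, 59, 60, 59, 59, 60, 60, 59, 59, 59, 60, 59, 59, 59, 59]
t=6: [66, 66, 66, 65, 66, 66, 65, 65, 65, 66, 65, 65, 66, 65, 65, 66]
t=7: [60, 60, 60, 61, 60, 60, 61, 61, 60, 60, 60, 61, 60, 60, 60, 60]
t=8: [65, 65, 65, 65, 65, 65, 65, 65, 65, 65, 65, 65, 65, 65, 65, 65]
t=9: [61, 61, 61, 61, 61, 61, 61, 61, 61, 61, 61, 61, 61, 61, 61, 61]
t=10: [65, 65, 65, 65, 65, 65, 65, 65, 65, 65, 65, 65, 65, 65, 65, 65]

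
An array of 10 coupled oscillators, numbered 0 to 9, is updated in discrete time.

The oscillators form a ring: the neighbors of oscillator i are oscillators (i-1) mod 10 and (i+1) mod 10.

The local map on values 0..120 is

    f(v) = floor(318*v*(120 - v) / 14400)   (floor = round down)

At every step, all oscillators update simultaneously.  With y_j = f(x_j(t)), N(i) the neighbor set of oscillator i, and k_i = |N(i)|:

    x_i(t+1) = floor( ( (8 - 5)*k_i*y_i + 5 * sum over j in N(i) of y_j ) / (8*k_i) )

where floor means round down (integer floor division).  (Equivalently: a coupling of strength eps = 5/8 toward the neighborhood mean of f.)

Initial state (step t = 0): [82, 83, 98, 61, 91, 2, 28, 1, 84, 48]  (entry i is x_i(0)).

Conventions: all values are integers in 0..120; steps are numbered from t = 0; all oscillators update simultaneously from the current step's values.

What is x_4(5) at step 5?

Simulating step by step:
t=0: [82, 83, 98, 61, 91, 2, 28, 1, 84, 48]
t=1: [70, 61, 63, 62, 48, 37, 23, 38, 49, 70]
t=2: [77, 78, 79, 78, 74, 64, 60, 64, 73, 76]
t=3: [72, 72, 71, 72, 75, 77, 79, 77, 75, 73]
t=4: [75, 76, 76, 75, 74, 72, 72, 72, 74, 75]
t=5: [73, 73, 73, 74, 75, 75, 76, 75, 75, 74]

Answer: x_4(5) = 75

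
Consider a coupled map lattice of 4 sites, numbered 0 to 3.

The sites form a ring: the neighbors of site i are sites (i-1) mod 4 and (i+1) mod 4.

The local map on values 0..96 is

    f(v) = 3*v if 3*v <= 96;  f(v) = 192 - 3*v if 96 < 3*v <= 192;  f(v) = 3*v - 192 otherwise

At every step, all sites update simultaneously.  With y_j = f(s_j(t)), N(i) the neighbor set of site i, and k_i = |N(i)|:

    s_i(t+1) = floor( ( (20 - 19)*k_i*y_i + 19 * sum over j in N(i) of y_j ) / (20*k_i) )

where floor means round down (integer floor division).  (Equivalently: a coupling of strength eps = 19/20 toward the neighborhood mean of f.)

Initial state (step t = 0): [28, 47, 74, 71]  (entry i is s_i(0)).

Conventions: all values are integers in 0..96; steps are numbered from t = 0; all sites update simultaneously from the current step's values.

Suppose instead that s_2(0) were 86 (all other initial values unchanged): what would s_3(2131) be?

Answer: s_3(2131) = 60
Key observation: The state at step 5, [36, 36, 36, 36], reappears at step 9: the system is in a cycle of period 4 from step 5 on.  Therefore the state at step 2131 equals the state at step 5 + ((2131 - 5) mod 4) = 7, which is [60, 60, 60, 60].

Derivation:
t=0: [28, 47, 86, 71]
t=1: [38, 73, 37, 72]
t=2: [28, 76, 28, 76]
t=3: [38, 81, 38, 81]
t=4: [52, 76, 52, 76]
t=5: [36, 36, 36, 36]
t=6: [84, 84, 84, 84]
t=7: [60, 60, 60, 60]
t=8: [12, 12, 12, 12]
t=9: [36, 36, 36, 36]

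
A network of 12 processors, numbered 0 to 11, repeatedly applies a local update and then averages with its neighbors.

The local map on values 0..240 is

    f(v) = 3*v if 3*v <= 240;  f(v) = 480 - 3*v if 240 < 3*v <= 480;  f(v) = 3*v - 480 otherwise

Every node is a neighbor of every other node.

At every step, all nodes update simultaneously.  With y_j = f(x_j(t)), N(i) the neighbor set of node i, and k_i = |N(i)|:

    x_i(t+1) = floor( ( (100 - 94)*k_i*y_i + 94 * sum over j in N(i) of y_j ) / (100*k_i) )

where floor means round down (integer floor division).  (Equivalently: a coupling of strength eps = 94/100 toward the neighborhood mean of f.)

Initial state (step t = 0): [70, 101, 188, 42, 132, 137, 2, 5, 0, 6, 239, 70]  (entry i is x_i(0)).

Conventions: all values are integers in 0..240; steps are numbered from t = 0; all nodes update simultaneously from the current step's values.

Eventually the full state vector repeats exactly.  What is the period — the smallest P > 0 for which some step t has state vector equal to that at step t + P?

Simulating step by step:
t=0: [70, 101, 188, 42, 132, 137, 2, 5, 0, 6, 239, 70]
t=1: [100, 101, 103, 102, 103, 103, 105, 105, 105, 105, 99, 100]
t=2: [172, 172, 172, 172, 172, 172, 172, 172, 172, 172, 171, 172]
t=3: [35, 35, 35, 35, 35, 35, 35, 35, 35, 35, 35, 35]
t=4: [105, 105, 105, 105, 105, 105, 105, 105, 105, 105, 105, 105]
t=5: [165, 165, 165, 165, 165, 165, 165, 165, 165, 165, 165, 165]
t=6: [15, 15, 15, 15, 15, 15, 15, 15, 15, 15, 15, 15]
t=7: [45, 45, 45, 45, 45, 45, 45, 45, 45, 45, 45, 45]
t=8: [135, 135, 135, 135, 135, 135, 135, 135, 135, 135, 135, 135]
t=9: [75, 75, 75, 75, 75, 75, 75, 75, 75, 75, 75, 75]
t=10: [225, 225, 225, 225, 225, 225, 225, 225, 225, 225, 225, 225]
t=11: [195, 195, 195, 195, 195, 195, 195, 195, 195, 195, 195, 195]
t=12: [105, 105, 105, 105, 105, 105, 105, 105, 105, 105, 105, 105]

Answer: 8
Key observation: The state at step 4, [105, 105, 105, 105, 105, 105, 105, 105, 105, 105, 105, 105], reappears at step 12 — and no state repeats earlier — so the cycle the system enters has period 8.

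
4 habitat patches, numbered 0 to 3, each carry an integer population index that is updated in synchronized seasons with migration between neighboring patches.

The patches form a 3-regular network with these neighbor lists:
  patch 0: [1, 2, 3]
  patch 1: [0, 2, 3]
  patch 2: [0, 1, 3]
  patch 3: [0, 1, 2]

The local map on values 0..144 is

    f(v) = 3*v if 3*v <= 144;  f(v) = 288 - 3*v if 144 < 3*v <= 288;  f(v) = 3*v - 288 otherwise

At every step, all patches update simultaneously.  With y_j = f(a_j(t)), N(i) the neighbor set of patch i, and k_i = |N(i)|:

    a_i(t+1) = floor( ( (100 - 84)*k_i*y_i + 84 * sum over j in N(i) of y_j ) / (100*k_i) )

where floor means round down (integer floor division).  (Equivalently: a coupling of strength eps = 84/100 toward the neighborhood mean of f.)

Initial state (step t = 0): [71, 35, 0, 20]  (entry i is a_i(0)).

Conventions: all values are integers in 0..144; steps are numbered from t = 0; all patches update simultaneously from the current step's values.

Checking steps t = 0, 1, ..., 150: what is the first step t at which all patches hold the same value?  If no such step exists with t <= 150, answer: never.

Answer: 5
Key observation: Synchronization is absorbing here: once all patches are equal they stay equal, and step 5 is the first all-equal step.

Derivation:
t=0: [71, 35, 0, 20]  (not all equal)
t=1: [58, 54, 67, 60]  (not all equal)
t=2: [108, 106, 111, 108]  (not all equal)
t=3: [36, 37, 35, 36]  (not all equal)
t=4: [108, 107, 108, 108]  (not all equal)
t=5: [35, 35, 35, 35]  (all equal)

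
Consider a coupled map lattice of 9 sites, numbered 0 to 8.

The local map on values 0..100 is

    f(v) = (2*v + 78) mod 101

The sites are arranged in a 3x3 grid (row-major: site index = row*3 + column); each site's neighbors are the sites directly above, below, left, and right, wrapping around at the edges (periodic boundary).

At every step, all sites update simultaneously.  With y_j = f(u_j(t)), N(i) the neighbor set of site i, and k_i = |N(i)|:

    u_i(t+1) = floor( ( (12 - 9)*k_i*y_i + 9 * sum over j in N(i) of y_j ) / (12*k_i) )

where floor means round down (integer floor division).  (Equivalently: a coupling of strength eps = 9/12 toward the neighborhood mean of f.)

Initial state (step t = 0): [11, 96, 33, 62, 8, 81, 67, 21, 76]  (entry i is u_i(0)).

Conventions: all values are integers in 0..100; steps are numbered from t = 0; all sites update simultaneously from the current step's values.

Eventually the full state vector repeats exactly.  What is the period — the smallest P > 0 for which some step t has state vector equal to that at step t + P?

Simulating step by step:
t=0: [11, 96, 33, 62, 8, 81, 67, 21, 76]
t=1: [47, 65, 54, 45, 46, 40, 30, 42, 27]
t=2: [54, 55, 52, 60, 53, 61, 52, 42, 52]
t=3: [86, 79, 86, 89, 85, 88, 81, 77, 80]
t=4: [44, 40, 43, 48, 43, 47, 41, 36, 40]
t=5: [63, 59, 62, 66, 62, 65, 60, 56, 59]
t=6: [38, 40, 37, 21, 37, 20, 60, 76, 59]
t=7: [55, 48, 54, 45, 35, 44, 60, 63, 59]
t=8: [82, 59, 81, 72, 50, 71, 71, 59, 70]
t=9: [42, 70, 41, 33, 62, 32, 36, 62, 35]
t=10: [46, 26, 45, 39, 18, 38, 40, 21, 39]
t=11: [56, 38, 55, 49, 32, 48, 51, 33, 50]
t=12: [77, 62, 76, 71, 56, 70, 73, 57, 72]
t=13: [20, 44, 19, 33, 45, 33, 35, 47, 34]
t=14: [36, 48, 35, 43, 58, 42, 44, 59, 44]
t=15: [58, 71, 58, 66, 78, 65, 67, 79, 66]
t=16: [47, 51, 46, 28, 20, 27, 29, 21, 28]
t=17: [58, 52, 57, 37, 34, 36, 38, 35, 37]
t=18: [75, 72, 74, 57, 54, 56, 58, 54, 57]
t=19: [49, 46, 48, 77, 74, 76, 78, 75, 77]
t=20: [57, 54, 56, 37, 34, 36, 38, 35, 37]
t=21: [74, 72, 74, 57, 54, 56, 58, 55, 57]
t=22: [48, 46, 48, 77, 75, 76, 78, 75, 77]
t=23: [56, 54, 55, 37, 35, 36, 37, 35, 37]
t=24: [73, 71, 73, 57, 55, 56, 57, 55, 56]
t=25: [47, 45, 46, 76, 75, 76, 76, 75, 76]
t=26: [53, 52, 53, 35, 34, 35, 35, 34, 35]
t=27: [69, 68, 69, 53, 52, 53, 53, 52, 53]
t=28: [39, 38, 39, 69, 68, 69, 69, 68, 69]
t=29: [39, 38, 39, 21, 20, 21, 21, 20, 21]
t=30: [41, 40, 41, 25, 24, 25, 25, 24, 25]
t=31: [46, 45, 46, 32, 31, 32, 32, 31, 32]
t=32: [58, 57, 58, 45, 45, 45, 45, 45, 45]
t=33: [82, 82, 82, 71, 71, 71, 71, 71, 71]
t=34: [31, 31, 31, 22, 22, 22, 22, 22, 22]
t=35: [32, 32, 32, 24, 24, 24, 24, 24, 24]
t=36: [35, 35, 35, 28, 28, 28, 28, 28, 28]
t=37: [41, 41, 41, 35, 35, 35, 35, 35, 35]
t=38: [54, 54, 54, 49, 49, 49, 49, 49, 49]
t=39: [81, 81, 81, 76, 76, 76, 76, 76, 76]
t=40: [34, 34, 34, 29, 29, 29, 29, 29, 29]
t=41: [41, 41, 41, 36, 36, 36, 36, 36, 36]
t=42: [55, 55, 55, 50, 50, 50, 50, 50, 50]
t=43: [83, 83, 83, 78, 78, 78, 78, 78, 78]
t=44: [38, 38, 38, 33, 33, 33, 33, 33, 33]
t=45: [49, 49, 49, 44, 44, 44, 44, 44, 44]
t=46: [71, 71, 71, 66, 66, 66, 66, 66, 66]
t=47: [14, 14, 14, 9, 9, 9, 9, 9, 9]
t=48: [39, 39, 39, 78, 78, 78, 78, 78, 78]
t=49: [46, 46, 46, 36, 36, 36, 36, 36, 36]
t=50: [61, 61, 61, 52, 52, 52, 52, 52, 52]
t=51: [92, 92, 92, 84, 84, 84, 84, 84, 84]
t=52: [54, 54, 54, 47, 47, 47, 47, 47, 47]
t=53: [79, 79, 79, 73, 73, 73, 73, 73, 73]
t=54: [29, 29, 29, 24, 24, 24, 24, 24, 24]
t=55: [31, 31, 31, 26, 26, 26, 26, 26, 26]
t=56: [35, 35, 35, 30, 30, 30, 30, 30, 30]
t=57: [43, 43, 43, 38, 38, 38, 38, 38, 38]
t=58: [59, 59, 59, 54, 54, 54, 54, 54, 54]
t=59: [91, 91, 91, 86, 86, 86, 86, 86, 86]
t=60: [54, 54, 54, 49, 49, 49, 49, 49, 49]

Answer: 22
Key observation: The state at step 38, [54, 54, 54, 49, 49, 49, 49, 49, 49], reappears at step 60 — and no state repeats earlier — so the cycle the system enters has period 22.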